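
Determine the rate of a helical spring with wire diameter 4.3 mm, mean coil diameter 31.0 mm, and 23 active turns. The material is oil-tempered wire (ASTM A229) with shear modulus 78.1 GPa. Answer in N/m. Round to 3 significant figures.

4870 N/m

k = Gd⁴/(8D³N_a) = (78.1×10³ × 4.3⁴) / (8 × 31.0³ × 23)
  = 2.67008e+07 / 5.48154e+06 = 4.871 N/mm = 4871 N/m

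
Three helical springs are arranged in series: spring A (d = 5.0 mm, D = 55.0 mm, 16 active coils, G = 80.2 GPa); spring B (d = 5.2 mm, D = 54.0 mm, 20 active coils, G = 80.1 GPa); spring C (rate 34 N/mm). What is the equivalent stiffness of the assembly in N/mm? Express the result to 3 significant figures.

1.13 N/mm

k_A = Gd⁴/(8D³N_a) = (80.2×10³)(5.0⁴)/(8·55.0³·16) = 2.3537 N/mm
k_B = Gd⁴/(8D³N_a) = (80.1×10³)(5.2⁴)/(8·54.0³·20) = 2.3246 N/mm
Series: 1/k_eq = 1/2.3537 + 1/2.3246 + 1/34 = 0.88445; k_eq = 1.1306 N/mm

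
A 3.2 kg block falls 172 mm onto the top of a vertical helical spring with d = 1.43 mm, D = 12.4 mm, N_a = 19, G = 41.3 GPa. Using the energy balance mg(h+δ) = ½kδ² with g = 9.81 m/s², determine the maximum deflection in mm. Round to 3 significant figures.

k = Gd⁴/(8D³N_a) = (41.3×10³)(1.43⁴)/(8·12.4³·19) = 0.59592 N/mm
W = mg = 3.2 × 9.81 = 31.392 N
½kδ² − Wδ − Wh = 0 → δ = (W + √(W² + 2kWh))/k
δ = (31.392 + √(985.46 + 6435.21))/0.59592 = (31.392 + 86.143)/0.59592 = 197.23 mm

197 mm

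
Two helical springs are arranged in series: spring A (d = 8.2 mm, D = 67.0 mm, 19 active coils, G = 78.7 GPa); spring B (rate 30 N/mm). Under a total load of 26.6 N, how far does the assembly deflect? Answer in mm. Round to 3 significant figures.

k_A = Gd⁴/(8D³N_a) = (78.7×10³)(8.2⁴)/(8·67.0³·19) = 7.7833 N/mm
Series: 1/k_eq = 1/7.7833 + 1/30 = 0.16181; k_eq = 6.1799 N/mm
δ = F/k_eq = 26.6/6.1799 = 4.3043 mm

4.30 mm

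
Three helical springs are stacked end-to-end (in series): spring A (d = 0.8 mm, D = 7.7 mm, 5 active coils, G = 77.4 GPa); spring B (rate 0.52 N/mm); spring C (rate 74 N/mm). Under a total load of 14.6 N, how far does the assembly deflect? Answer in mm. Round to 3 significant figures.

36.7 mm

k_A = Gd⁴/(8D³N_a) = (77.4×10³)(0.8⁴)/(8·7.7³·5) = 1.7361 N/mm
Series: 1/k_eq = 1/1.7361 + 1/0.52 + 1/74 = 2.5126; k_eq = 0.39799 N/mm
δ = F/k_eq = 14.6/0.39799 = 36.684 mm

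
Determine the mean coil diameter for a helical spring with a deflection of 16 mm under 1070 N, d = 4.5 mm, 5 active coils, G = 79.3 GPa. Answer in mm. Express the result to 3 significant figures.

23.0 mm

Required rate k = F/δ = 1070/16 = 66.875 N/mm
D = (Gd⁴/(8N_a·k))^(1/3) = (79.3×10³·4.5⁴/(8·5·66.875))^(1/3)
  = (12156.2)^(1/3) = 22.9932 mm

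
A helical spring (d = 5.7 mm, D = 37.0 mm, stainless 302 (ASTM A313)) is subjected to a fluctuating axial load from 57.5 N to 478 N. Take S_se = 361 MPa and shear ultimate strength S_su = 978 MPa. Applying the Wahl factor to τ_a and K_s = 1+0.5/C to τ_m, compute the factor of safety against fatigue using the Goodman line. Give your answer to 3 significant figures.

C = D/d = 37.0/5.7 = 6.4912; K_W = (4C−1)/(4C−4)+0.615/C = 1.2313; K_s = 1+0.5/C = 1.0770
F_a = (F_max−F_min)/2 = 210.25 N; F_m = (F_max+F_min)/2 = 267.75 N
τ_a = K_W·8F_aD/(πd³) = 1.2313 × 106.97 = 131.71 MPa
τ_m = K_s·8F_mD/(πd³) = 1.0770 × 136.22 = 146.71 MPa
Goodman: 1/n_f = τ_a/S_se + τ_m/S_su = 131.71/361 + 146.71/978 = 0.36485 + 0.15001 = 0.51487
n_f = 1/0.51487 = 1.942

1.94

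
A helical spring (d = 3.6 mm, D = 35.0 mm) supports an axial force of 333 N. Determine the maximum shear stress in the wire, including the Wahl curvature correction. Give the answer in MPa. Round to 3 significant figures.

Spring index C = D/d = 35.0/3.6 = 9.7222
K_W = (4C−1)/(4C−4) + 0.615/C = 37.889/34.889 + 0.0633 = 1.1492
τ₀ = 8FD/(πd³) = 8·333·35.0/(π·3.6³) = 93240/146.57 = 636.13 MPa
τ_max = K·τ₀ = 1.1492 × 636.13 = 731.07 MPa

731 MPa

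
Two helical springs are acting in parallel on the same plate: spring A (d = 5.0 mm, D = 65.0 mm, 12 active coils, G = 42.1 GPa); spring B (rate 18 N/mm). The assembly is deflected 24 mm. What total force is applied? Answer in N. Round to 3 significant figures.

k_A = Gd⁴/(8D³N_a) = (42.1×10³)(5.0⁴)/(8·65.0³·12) = 0.99805 N/mm
Parallel: k_eq = 0.99805 + 18 = 18.998 N/mm
F = k_eq·δ = 18.998·24 = 455.95 N

456 N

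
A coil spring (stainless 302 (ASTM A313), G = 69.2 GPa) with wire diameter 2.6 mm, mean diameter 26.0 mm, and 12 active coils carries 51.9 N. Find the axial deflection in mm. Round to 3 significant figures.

k = Gd⁴/(8D³N_a) = (69.2×10³)(2.6⁴)/(8·26.0³·12) = 1.8742 N/mm
δ = F/k = 51.9 / 1.8742 = 27.692 mm

27.7 mm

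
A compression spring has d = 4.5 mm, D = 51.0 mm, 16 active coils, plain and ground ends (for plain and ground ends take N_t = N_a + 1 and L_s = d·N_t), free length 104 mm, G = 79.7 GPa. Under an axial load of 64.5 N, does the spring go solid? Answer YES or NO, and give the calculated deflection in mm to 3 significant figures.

YES, δ = 33.5 mm

k = Gd⁴/(8D³N_a) = (79.7×10³)(4.5⁴)/(8·51.0³·16) = 1.9248 N/mm
N_t = 17; L_s = 4.5·17 = 76.5 mm; δ_solid = L₀ − L_s = 104 − 76.5 = 27.5 mm
δ = F/k = 64.5/1.9248 = 33.51 mm
δ ≥ δ_solid → spring goes solid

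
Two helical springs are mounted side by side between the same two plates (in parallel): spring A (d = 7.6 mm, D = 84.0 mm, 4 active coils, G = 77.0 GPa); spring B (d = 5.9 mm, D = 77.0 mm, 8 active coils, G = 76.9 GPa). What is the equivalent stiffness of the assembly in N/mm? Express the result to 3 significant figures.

16.7 N/mm

k_A = Gd⁴/(8D³N_a) = (77.0×10³)(7.6⁴)/(8·84.0³·4) = 13.544 N/mm
k_B = Gd⁴/(8D³N_a) = (76.9×10³)(5.9⁴)/(8·77.0³·8) = 3.1892 N/mm
Parallel: k_eq = 13.544 + 3.1892 = 16.734 N/mm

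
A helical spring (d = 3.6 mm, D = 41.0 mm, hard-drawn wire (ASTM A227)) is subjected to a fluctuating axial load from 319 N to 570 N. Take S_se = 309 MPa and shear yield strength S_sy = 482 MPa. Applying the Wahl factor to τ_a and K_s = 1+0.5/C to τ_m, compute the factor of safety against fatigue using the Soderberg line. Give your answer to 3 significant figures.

C = D/d = 41.0/3.6 = 11.3889; K_W = (4C−1)/(4C−4)+0.615/C = 1.1262; K_s = 1+0.5/C = 1.0439
F_a = (F_max−F_min)/2 = 125.5 N; F_m = (F_max+F_min)/2 = 444.5 N
τ_a = K_W·8F_aD/(πd³) = 1.1262 × 280.84 = 316.28 MPa
τ_m = K_s·8F_mD/(πd³) = 1.0439 × 994.69 = 1038.4 MPa
Soderberg: 1/n_f = τ_a/S_se + τ_m/S_sy = 316.28/309 + 1038.4/482 = 1.02356 + 2.15427 = 3.1778
n_f = 1/3.1778 = 0.3147

0.315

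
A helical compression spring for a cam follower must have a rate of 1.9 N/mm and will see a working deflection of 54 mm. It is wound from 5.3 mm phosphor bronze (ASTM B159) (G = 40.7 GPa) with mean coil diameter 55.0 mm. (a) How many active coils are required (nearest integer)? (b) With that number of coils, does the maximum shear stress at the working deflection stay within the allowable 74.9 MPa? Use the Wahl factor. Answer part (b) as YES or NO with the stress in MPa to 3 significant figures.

(a) 13 coils; (b) NO, τ_max = 107 MPa

N_a = Gd⁴/(8D³k) = (40.7×10³)(5.3⁴)/(8·55.0³·1.9) = 12.7 → N_a = 13
Actual rate k = Gd⁴/(8D³·13) = 1.856 N/mm
Working load F = kδ = 1.856·54 = 100.22 N
C = 55.0/5.3 = 10.3774; K_W = (4C−1)/(4C−4)+0.615/C = 1.1392
τ_max = K_W·8FD/(πd³) = 1.1392·94.286 = 107.41 MPa
τ_max > 74.9 MPa → exceeds allowable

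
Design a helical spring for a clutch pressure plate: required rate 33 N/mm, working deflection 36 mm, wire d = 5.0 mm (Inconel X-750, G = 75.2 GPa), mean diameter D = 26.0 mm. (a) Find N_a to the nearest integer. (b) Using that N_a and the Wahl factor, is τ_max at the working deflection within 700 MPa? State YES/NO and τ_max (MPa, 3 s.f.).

N_a = Gd⁴/(8D³k) = (75.2×10³)(5.0⁴)/(8·26.0³·33) = 10.13 → N_a = 10
Actual rate k = Gd⁴/(8D³·10) = 33.426 N/mm
Working load F = kδ = 33.426·36 = 1203.3 N
C = 26.0/5.0 = 5.2000; K_W = (4C−1)/(4C−4)+0.615/C = 1.2968
τ_max = K_W·8FD/(πd³) = 1.2968·637.37 = 826.57 MPa
τ_max > 700 MPa → exceeds allowable

(a) 10 coils; (b) NO, τ_max = 827 MPa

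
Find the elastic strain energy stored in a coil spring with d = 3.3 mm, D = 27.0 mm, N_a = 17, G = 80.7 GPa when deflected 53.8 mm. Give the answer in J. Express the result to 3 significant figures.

k = Gd⁴/(8D³N_a) = (80.7×10³)(3.3⁴)/(8·27.0³·17) = 3.5752 N/mm
U = ½kδ² = 0.5 × 3.5752 × 53.8² = 5174.1 N·mm = 5.1741 J

5.17 J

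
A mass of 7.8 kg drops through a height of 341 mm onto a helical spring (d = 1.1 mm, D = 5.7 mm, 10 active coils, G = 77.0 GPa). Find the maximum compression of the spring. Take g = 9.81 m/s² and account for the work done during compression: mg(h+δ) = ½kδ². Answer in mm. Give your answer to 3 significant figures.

93.5 mm

k = Gd⁴/(8D³N_a) = (77.0×10³)(1.1⁴)/(8·5.7³·10) = 7.6093 N/mm
W = mg = 7.8 × 9.81 = 76.518 N
½kδ² − Wδ − Wh = 0 → δ = (W + √(W² + 2kWh))/k
δ = (76.518 + √(5855 + 397095))/7.6093 = (76.518 + 634.78)/7.6093 = 93.477 mm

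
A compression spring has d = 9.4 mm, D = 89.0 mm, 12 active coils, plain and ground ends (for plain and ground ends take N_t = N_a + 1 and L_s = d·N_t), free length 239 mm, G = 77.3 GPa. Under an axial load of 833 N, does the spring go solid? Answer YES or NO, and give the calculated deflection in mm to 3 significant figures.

k = Gd⁴/(8D³N_a) = (77.3×10³)(9.4⁴)/(8·89.0³·12) = 8.9176 N/mm
N_t = 13; L_s = 9.4·13 = 122.2 mm; δ_solid = L₀ − L_s = 239 − 122.2 = 116.8 mm
δ = F/k = 833/8.9176 = 93.41 mm
δ < δ_solid → spring does not go solid

NO, δ = 93.4 mm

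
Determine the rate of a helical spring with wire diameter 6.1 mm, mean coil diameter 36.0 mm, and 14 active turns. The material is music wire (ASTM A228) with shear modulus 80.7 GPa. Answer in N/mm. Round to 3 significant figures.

k = Gd⁴/(8D³N_a) = (80.7×10³ × 6.1⁴) / (8 × 36.0³ × 14)
  = 1.11736e+08 / 5.22547e+06 = 21.383 N/mm

21.4 N/mm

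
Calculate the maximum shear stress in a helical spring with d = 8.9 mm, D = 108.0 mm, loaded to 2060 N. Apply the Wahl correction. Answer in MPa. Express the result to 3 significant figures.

Spring index C = D/d = 108.0/8.9 = 12.1348
K_W = (4C−1)/(4C−4) + 0.615/C = 47.539/44.539 + 0.0507 = 1.1180
τ₀ = 8FD/(πd³) = 8·2060·108.0/(π·8.9³) = 1.77984e+06/2214.7 = 803.64 MPa
τ_max = K·τ₀ = 1.1180 × 803.64 = 898.5 MPa

898 MPa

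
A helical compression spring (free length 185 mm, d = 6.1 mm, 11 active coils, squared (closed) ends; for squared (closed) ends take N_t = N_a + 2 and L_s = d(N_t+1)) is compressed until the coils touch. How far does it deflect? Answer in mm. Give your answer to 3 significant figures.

99.6 mm

N_t = 13; L_s = 6.1·14 = 85.4 mm
δ_solid = L₀ − L_s = 185 − 85.4 = 99.6 mm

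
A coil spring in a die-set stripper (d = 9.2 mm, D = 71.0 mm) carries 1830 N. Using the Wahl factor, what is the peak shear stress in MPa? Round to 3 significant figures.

Spring index C = D/d = 71.0/9.2 = 7.7174
K_W = (4C−1)/(4C−4) + 0.615/C = 29.870/26.870 + 0.0797 = 1.1913
τ₀ = 8FD/(πd³) = 8·1830·71.0/(π·9.2³) = 1.03944e+06/2446.3 = 424.9 MPa
τ_max = K·τ₀ = 1.1913 × 424.9 = 506.2 MPa

506 MPa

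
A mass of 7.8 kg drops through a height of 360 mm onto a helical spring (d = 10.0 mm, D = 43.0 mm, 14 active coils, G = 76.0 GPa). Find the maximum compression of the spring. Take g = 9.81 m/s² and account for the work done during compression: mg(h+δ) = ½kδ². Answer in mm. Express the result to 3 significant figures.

k = Gd⁴/(8D³N_a) = (76.0×10³)(10.0⁴)/(8·43.0³·14) = 85.347 N/mm
W = mg = 7.8 × 9.81 = 76.518 N
½kδ² − Wδ − Wh = 0 → δ = (W + √(W² + 2kWh))/k
δ = (76.518 + √(5855 + 4.70204e+06))/85.347 = (76.518 + 2169.8)/85.347 = 26.319 mm

26.3 mm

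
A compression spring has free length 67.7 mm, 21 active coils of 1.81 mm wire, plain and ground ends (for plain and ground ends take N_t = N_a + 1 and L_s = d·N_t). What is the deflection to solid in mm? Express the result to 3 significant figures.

27.9 mm

N_t = 22; L_s = 1.81·22 = 39.82 mm
δ_solid = L₀ − L_s = 67.7 − 39.82 = 27.88 mm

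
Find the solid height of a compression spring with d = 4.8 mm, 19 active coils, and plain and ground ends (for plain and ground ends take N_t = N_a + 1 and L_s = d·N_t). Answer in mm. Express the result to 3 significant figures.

96.0 mm

plain and ground ends: N_t = N_a + 1 = 19 + 1 = 20
L_s = d·N_t = 4.8 × 20 = 96 mm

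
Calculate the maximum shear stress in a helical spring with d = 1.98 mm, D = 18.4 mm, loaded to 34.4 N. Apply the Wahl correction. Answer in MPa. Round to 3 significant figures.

Spring index C = D/d = 18.4/1.98 = 9.2929
K_W = (4C−1)/(4C−4) + 0.615/C = 36.172/33.172 + 0.0662 = 1.1566
τ₀ = 8FD/(πd³) = 8·34.4·18.4/(π·1.98³) = 5063.68/24.386 = 207.64 MPa
τ_max = K·τ₀ = 1.1566 × 207.64 = 240.17 MPa

240 MPa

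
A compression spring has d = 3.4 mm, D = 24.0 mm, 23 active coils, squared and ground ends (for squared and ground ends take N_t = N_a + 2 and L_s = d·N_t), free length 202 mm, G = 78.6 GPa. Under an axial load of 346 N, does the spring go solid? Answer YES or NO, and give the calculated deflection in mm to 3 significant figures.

k = Gd⁴/(8D³N_a) = (78.6×10³)(3.4⁴)/(8·24.0³·23) = 4.1294 N/mm
N_t = 25; L_s = 3.4·25 = 85 mm; δ_solid = L₀ − L_s = 202 − 85 = 117 mm
δ = F/k = 346/4.1294 = 83.789 mm
δ < δ_solid → spring does not go solid

NO, δ = 83.8 mm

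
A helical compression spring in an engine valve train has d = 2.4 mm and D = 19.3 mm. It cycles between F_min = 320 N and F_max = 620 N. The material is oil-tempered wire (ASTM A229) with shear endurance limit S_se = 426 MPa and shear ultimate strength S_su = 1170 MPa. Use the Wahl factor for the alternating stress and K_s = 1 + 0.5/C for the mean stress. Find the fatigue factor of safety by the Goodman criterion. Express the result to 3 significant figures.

0.334

C = D/d = 19.3/2.4 = 8.0417; K_W = (4C−1)/(4C−4)+0.615/C = 1.1830; K_s = 1+0.5/C = 1.0622
F_a = (F_max−F_min)/2 = 150 N; F_m = (F_max+F_min)/2 = 470 N
τ_a = K_W·8F_aD/(πd³) = 1.1830 × 533.28 = 630.86 MPa
τ_m = K_s·8F_mD/(πd³) = 1.0622 × 1670.9 = 1774.8 MPa
Goodman: 1/n_f = τ_a/S_se + τ_m/S_su = 630.86/426 + 1774.8/1170 = 1.48090 + 1.51695 = 2.9979
n_f = 1/2.9979 = 0.3336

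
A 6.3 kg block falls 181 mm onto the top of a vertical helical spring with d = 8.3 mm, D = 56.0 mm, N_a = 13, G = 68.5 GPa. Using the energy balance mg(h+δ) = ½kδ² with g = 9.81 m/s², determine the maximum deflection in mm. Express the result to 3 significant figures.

39.1 mm

k = Gd⁴/(8D³N_a) = (68.5×10³)(8.3⁴)/(8·56.0³·13) = 17.799 N/mm
W = mg = 6.3 × 9.81 = 61.803 N
½kδ² − Wδ − Wh = 0 → δ = (W + √(W² + 2kWh))/k
δ = (61.803 + √(3819.6 + 398221))/17.799 = (61.803 + 634.07)/17.799 = 39.095 mm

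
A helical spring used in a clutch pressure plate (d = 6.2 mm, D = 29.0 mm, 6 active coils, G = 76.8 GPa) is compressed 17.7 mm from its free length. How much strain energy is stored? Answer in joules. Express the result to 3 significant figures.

15.2 J

k = Gd⁴/(8D³N_a) = (76.8×10³)(6.2⁴)/(8·29.0³·6) = 96.938 N/mm
U = ½kδ² = 0.5 × 96.938 × 17.7² = 15185 N·mm = 15.185 J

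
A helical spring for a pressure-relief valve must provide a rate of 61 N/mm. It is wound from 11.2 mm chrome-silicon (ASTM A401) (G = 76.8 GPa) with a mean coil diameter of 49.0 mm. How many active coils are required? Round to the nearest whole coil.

N_a = Gd⁴/(8D³k) = (76.8×10³ × 11.2⁴)/(8 × 49.0³ × 61)
    = 1.20846e+09 / 5.74127e+07 = 21.05 → 21 coils

21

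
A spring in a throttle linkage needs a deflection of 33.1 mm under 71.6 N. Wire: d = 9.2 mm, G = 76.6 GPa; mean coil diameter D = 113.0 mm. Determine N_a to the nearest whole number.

22

Required rate k = F/δ = 71.6/33.1 = 2.1631 N/mm
N_a = Gd⁴/(8D³k) = (76.6×10³ × 9.2⁴)/(8 × 113.0³ × 2.1631)
    = 5.48757e+08 / 2.49695e+07 = 21.98 → 22 coils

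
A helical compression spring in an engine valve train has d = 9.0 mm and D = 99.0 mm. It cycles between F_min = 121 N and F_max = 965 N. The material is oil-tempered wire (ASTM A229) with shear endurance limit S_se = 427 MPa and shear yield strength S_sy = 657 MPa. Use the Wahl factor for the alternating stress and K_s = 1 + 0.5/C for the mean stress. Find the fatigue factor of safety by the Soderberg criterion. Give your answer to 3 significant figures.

C = D/d = 99.0/9.0 = 11.0000; K_W = (4C−1)/(4C−4)+0.615/C = 1.1309; K_s = 1+0.5/C = 1.0455
F_a = (F_max−F_min)/2 = 422 N; F_m = (F_max+F_min)/2 = 543 N
τ_a = K_W·8F_aD/(πd³) = 1.1309 × 145.94 = 165.04 MPa
τ_m = K_s·8F_mD/(πd³) = 1.0455 × 187.78 = 196.31 MPa
Soderberg: 1/n_f = τ_a/S_se + τ_m/S_sy = 165.04/427 + 196.31/657 = 0.38651 + 0.29880 = 0.68531
n_f = 1/0.68531 = 1.459

1.46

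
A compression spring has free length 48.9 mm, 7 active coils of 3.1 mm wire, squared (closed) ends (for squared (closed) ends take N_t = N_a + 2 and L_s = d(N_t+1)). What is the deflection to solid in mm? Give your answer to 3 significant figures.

17.9 mm

N_t = 9; L_s = 3.1·10 = 31 mm
δ_solid = L₀ − L_s = 48.9 − 31 = 17.9 mm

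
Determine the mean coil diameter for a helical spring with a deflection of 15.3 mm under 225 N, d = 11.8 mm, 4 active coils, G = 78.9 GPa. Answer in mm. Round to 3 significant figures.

Required rate k = F/δ = 225/15.3 = 14.706 N/mm
D = (Gd⁴/(8N_a·k))^(1/3) = (78.9×10³·11.8⁴/(8·4·14.706))^(1/3)
  = (3.2506e+06)^(1/3) = 148.1340 mm

148 mm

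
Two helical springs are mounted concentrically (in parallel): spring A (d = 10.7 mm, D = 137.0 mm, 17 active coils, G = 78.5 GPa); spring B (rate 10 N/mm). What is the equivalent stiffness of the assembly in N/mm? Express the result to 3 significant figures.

k_A = Gd⁴/(8D³N_a) = (78.5×10³)(10.7⁴)/(8·137.0³·17) = 2.9424 N/mm
Parallel: k_eq = 2.9424 + 10 = 12.942 N/mm

12.9 N/mm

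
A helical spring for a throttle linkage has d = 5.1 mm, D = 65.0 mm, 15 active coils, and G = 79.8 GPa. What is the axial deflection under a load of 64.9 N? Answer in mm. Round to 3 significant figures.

39.6 mm

k = Gd⁴/(8D³N_a) = (79.8×10³)(5.1⁴)/(8·65.0³·15) = 1.6382 N/mm
δ = F/k = 64.9 / 1.6382 = 39.617 mm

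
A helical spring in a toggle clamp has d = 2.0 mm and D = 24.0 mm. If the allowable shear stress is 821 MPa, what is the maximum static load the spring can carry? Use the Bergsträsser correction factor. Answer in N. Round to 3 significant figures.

96.7 N

C = D/d = 24.0/2.0 = 12.0000
K_B = (4C+2)/(4C−3) = 50.000/45.000 = 1.1111
τ_max = K·8FD/(πd³) → F_max = τ_allow·πd³/(8DK)
F_max = 821·π·2.0³/(8·24.0·1.1111) = 20634/213.33 = 96.722 N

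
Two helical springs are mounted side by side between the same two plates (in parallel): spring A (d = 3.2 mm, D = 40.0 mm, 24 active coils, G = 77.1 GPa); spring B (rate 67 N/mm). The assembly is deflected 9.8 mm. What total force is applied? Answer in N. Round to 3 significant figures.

k_A = Gd⁴/(8D³N_a) = (77.1×10³)(3.2⁴)/(8·40.0³·24) = 0.65792 N/mm
Parallel: k_eq = 0.65792 + 67 = 67.658 N/mm
F = k_eq·δ = 67.658·9.8 = 663.05 N

663 N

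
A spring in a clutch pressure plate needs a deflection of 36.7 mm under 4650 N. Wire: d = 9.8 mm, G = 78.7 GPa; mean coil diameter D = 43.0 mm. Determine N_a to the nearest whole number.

9

Required rate k = F/δ = 4650/36.7 = 126.7 N/mm
N_a = Gd⁴/(8D³k) = (78.7×10³ × 9.8⁴)/(8 × 43.0³ × 126.7)
    = 7.25904e+08 / 8.05902e+07 = 9.007 → 9 coils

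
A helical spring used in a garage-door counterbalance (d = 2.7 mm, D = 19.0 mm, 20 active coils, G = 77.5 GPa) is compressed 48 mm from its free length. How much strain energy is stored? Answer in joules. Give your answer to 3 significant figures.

4.32 J

k = Gd⁴/(8D³N_a) = (77.5×10³)(2.7⁴)/(8·19.0³·20) = 3.753 N/mm
U = ½kδ² = 0.5 × 3.753 × 48² = 4323.4 N·mm = 4.3234 J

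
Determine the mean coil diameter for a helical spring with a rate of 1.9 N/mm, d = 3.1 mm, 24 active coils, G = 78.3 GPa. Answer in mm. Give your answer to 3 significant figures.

D = (Gd⁴/(8N_a·k))^(1/3) = (78.3×10³·3.1⁴/(8·24·1.9))^(1/3)
  = (19822.3)^(1/3) = 27.0635 mm

27.1 mm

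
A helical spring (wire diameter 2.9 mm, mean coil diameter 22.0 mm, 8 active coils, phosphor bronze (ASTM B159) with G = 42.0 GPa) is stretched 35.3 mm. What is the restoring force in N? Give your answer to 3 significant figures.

k = Gd⁴/(8D³N_a) = (42.0×10³)(2.9⁴)/(8·22.0³·8) = 4.3591 N/mm
F = k·δ = 4.3591 × 35.3 = 153.87 N

154 N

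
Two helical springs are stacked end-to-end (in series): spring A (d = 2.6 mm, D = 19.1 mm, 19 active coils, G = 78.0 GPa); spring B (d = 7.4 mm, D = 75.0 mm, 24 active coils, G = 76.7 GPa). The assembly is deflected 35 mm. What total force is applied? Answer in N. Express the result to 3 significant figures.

k_A = Gd⁴/(8D³N_a) = (78.0×10³)(2.6⁴)/(8·19.1³·19) = 3.3655 N/mm
k_B = Gd⁴/(8D³N_a) = (76.7×10³)(7.4⁴)/(8·75.0³·24) = 2.8395 N/mm
Series: 1/k_eq = 1/3.3655 + 1/2.8395 = 0.64931; k_eq = 1.5401 N/mm
F = k_eq·δ = 1.5401·35 = 53.903 N

53.9 N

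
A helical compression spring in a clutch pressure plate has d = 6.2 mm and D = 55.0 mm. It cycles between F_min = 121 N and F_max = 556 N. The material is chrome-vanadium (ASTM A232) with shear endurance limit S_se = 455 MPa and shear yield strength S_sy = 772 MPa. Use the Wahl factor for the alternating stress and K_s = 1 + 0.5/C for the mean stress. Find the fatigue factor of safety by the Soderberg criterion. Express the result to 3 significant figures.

C = D/d = 55.0/6.2 = 8.8710; K_W = (4C−1)/(4C−4)+0.615/C = 1.1646; K_s = 1+0.5/C = 1.0564
F_a = (F_max−F_min)/2 = 217.5 N; F_m = (F_max+F_min)/2 = 338.5 N
τ_a = K_W·8F_aD/(πd³) = 1.1646 × 127.82 = 148.86 MPa
τ_m = K_s·8F_mD/(πd³) = 1.0564 × 198.92 = 210.14 MPa
Soderberg: 1/n_f = τ_a/S_se + τ_m/S_sy = 148.86/455 + 210.14/772 = 0.32716 + 0.27220 = 0.59935
n_f = 1/0.59935 = 1.668

1.67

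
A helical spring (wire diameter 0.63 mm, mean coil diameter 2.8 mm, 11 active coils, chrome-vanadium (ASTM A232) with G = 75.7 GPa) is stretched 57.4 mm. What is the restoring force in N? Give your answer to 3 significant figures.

k = Gd⁴/(8D³N_a) = (75.7×10³)(0.63⁴)/(8·2.8³·11) = 6.1731 N/mm
F = k·δ = 6.1731 × 57.4 = 354.33 N

354 N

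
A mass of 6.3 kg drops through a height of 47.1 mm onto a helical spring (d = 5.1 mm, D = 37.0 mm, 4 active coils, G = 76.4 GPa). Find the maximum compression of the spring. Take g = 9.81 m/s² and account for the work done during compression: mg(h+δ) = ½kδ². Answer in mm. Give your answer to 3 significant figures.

k = Gd⁴/(8D³N_a) = (76.4×10³)(5.1⁴)/(8·37.0³·4) = 31.887 N/mm
W = mg = 6.3 × 9.81 = 61.803 N
½kδ² − Wδ − Wh = 0 → δ = (W + √(W² + 2kWh))/k
δ = (61.803 + √(3819.6 + 185643))/31.887 = (61.803 + 435.27)/31.887 = 15.588 mm

15.6 mm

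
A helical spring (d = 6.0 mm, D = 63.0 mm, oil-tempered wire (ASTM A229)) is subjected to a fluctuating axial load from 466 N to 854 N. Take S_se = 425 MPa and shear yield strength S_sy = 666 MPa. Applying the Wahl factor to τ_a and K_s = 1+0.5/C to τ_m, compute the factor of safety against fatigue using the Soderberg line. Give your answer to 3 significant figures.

0.865

C = D/d = 63.0/6.0 = 10.5000; K_W = (4C−1)/(4C−4)+0.615/C = 1.1375; K_s = 1+0.5/C = 1.0476
F_a = (F_max−F_min)/2 = 194 N; F_m = (F_max+F_min)/2 = 660 N
τ_a = K_W·8F_aD/(πd³) = 1.1375 × 144.09 = 163.9 MPa
τ_m = K_s·8F_mD/(πd³) = 1.0476 × 490.2 = 513.54 MPa
Soderberg: 1/n_f = τ_a/S_se + τ_m/S_sy = 163.9/425 + 513.54/666 = 0.38565 + 0.77108 = 1.1567
n_f = 1/1.1567 = 0.8645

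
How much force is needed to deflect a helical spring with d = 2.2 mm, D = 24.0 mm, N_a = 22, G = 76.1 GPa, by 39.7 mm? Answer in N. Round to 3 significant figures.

k = Gd⁴/(8D³N_a) = (76.1×10³)(2.2⁴)/(8·24.0³·22) = 0.7327 N/mm
F = k·δ = 0.7327 × 39.7 = 29.088 N

29.1 N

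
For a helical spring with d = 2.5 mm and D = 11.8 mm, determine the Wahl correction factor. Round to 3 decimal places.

1.332

C = D/d = 11.8/2.5 = 4.7200
K_W = (4C−1)/(4C−4) + 0.615/C = 17.880/14.880 + 0.1303 = 1.3319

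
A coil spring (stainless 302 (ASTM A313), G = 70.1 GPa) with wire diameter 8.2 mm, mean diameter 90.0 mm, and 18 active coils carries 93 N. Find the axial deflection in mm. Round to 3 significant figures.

30.8 mm

k = Gd⁴/(8D³N_a) = (70.1×10³)(8.2⁴)/(8·90.0³·18) = 3.0191 N/mm
δ = F/k = 93 / 3.0191 = 30.803 mm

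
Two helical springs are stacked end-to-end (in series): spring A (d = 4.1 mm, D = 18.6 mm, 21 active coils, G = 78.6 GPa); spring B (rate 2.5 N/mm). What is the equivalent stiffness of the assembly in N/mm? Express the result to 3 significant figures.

k_A = Gd⁴/(8D³N_a) = (78.6×10³)(4.1⁴)/(8·18.6³·21) = 20.545 N/mm
Series: 1/k_eq = 1/20.545 + 1/2.5 = 0.44867; k_eq = 2.2288 N/mm

2.23 N/mm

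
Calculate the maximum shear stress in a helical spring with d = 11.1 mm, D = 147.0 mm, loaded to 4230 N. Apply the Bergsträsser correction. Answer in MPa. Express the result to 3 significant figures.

Spring index C = D/d = 147.0/11.1 = 13.2432
K_B = (4C+2)/(4C−3) = 54.973/49.973 = 1.1001
τ₀ = 8FD/(πd³) = 8·4230·147.0/(π·11.1³) = 4.97448e+06/4296.5 = 1157.8 MPa
τ_max = K·τ₀ = 1.1001 × 1157.8 = 1273.6 MPa

1270 MPa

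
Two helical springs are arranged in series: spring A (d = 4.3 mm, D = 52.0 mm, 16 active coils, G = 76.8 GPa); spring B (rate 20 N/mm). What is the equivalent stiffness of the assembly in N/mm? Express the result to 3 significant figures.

1.36 N/mm

k_A = Gd⁴/(8D³N_a) = (76.8×10³)(4.3⁴)/(8·52.0³·16) = 1.4589 N/mm
Series: 1/k_eq = 1/1.4589 + 1/20 = 0.73546; k_eq = 1.3597 N/mm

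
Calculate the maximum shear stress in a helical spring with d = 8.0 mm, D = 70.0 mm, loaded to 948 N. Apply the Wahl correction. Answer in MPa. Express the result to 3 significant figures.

385 MPa

Spring index C = D/d = 70.0/8.0 = 8.7500
K_W = (4C−1)/(4C−4) + 0.615/C = 34.000/31.000 + 0.0703 = 1.1671
τ₀ = 8FD/(πd³) = 8·948·70.0/(π·8.0³) = 530880/1608.5 = 330.05 MPa
τ_max = K·τ₀ = 1.1671 × 330.05 = 385.19 MPa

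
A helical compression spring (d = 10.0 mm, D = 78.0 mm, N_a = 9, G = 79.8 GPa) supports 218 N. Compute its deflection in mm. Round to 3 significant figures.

k = Gd⁴/(8D³N_a) = (79.8×10³)(10.0⁴)/(8·78.0³·9) = 23.355 N/mm
δ = F/k = 218 / 23.355 = 9.334 mm

9.33 mm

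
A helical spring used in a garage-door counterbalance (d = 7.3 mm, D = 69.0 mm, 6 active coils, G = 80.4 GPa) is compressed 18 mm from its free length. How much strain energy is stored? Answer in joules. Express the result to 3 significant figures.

2.35 J

k = Gd⁴/(8D³N_a) = (80.4×10³)(7.3⁴)/(8·69.0³·6) = 14.48 N/mm
U = ½kδ² = 0.5 × 14.48 × 18² = 2345.7 N·mm = 2.3457 J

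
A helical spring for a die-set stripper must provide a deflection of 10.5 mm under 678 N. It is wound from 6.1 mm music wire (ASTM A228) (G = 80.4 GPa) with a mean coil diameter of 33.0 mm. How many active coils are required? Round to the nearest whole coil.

Required rate k = F/δ = 678/10.5 = 64.571 N/mm
N_a = Gd⁴/(8D³k) = (80.4×10³ × 6.1⁴)/(8 × 33.0³ × 64.571)
    = 1.11321e+08 / 1.8564e+07 = 5.997 → 6 coils

6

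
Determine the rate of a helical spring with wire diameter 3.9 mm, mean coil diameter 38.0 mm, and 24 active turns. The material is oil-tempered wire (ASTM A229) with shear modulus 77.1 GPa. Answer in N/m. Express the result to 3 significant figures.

k = Gd⁴/(8D³N_a) = (77.1×10³ × 3.9⁴) / (8 × 38.0³ × 24)
  = 1.78366e+07 / 1.05354e+07 = 1.693 N/mm = 1693 N/m

1690 N/m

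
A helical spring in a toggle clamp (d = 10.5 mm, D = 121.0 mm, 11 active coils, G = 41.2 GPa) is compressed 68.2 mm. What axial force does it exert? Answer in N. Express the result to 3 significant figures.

k = Gd⁴/(8D³N_a) = (41.2×10³)(10.5⁴)/(8·121.0³·11) = 3.2123 N/mm
F = k·δ = 3.2123 × 68.2 = 219.08 N

219 N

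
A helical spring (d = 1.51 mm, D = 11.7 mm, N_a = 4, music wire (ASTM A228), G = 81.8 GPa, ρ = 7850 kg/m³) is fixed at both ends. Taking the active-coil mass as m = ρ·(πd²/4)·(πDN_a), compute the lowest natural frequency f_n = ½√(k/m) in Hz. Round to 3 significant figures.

1000 Hz

k = Gd⁴/(8D³N_a) = (81.8×10³)(1.51⁴)/(8·11.7³·4) = 8.2976 N/mm = 8297.6 N/m
Wire length L = πDN_a = π·11.7·4 = 147.03 mm
m = ρ·(πd²/4)·L = 7850 × 1.7908×10⁻⁶ m² × 0.14703 m = 0.0020669 kg
f_n = ½√(k/m) = 0.5·√(8297.6/0.0020669) = 0.5·√(4.0146e+06) = 1001.8 Hz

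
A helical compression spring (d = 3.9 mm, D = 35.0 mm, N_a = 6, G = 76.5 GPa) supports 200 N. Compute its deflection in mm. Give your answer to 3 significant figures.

23.3 mm

k = Gd⁴/(8D³N_a) = (76.5×10³)(3.9⁴)/(8·35.0³·6) = 8.5995 N/mm
δ = F/k = 200 / 8.5995 = 23.257 mm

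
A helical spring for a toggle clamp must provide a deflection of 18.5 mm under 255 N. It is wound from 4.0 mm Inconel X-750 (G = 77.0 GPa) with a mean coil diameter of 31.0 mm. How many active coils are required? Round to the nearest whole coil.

Required rate k = F/δ = 255/18.5 = 13.784 N/mm
N_a = Gd⁴/(8D³k) = (77.0×10³ × 4.0⁴)/(8 × 31.0³ × 13.784)
    = 1.9712e+07 / 3.28506e+06 = 6 → 6 coils

6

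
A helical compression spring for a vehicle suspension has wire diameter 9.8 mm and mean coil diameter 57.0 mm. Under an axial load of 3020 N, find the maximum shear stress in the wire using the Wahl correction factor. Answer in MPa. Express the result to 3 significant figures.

Spring index C = D/d = 57.0/9.8 = 5.8163
K_W = (4C−1)/(4C−4) + 0.615/C = 22.265/19.265 + 0.1057 = 1.2615
τ₀ = 8FD/(πd³) = 8·3020·57.0/(π·9.8³) = 1.37712e+06/2956.8 = 465.74 MPa
τ_max = K·τ₀ = 1.2615 × 465.74 = 587.51 MPa

588 MPa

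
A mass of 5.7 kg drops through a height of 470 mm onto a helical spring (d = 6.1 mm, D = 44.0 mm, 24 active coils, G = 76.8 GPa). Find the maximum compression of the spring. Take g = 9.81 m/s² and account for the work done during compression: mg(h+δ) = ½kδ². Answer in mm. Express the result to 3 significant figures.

98.9 mm

k = Gd⁴/(8D³N_a) = (76.8×10³)(6.1⁴)/(8·44.0³·24) = 6.5016 N/mm
W = mg = 5.7 × 9.81 = 55.917 N
½kδ² − Wδ − Wh = 0 → δ = (W + √(W² + 2kWh))/k
δ = (55.917 + √(3126.7 + 341738))/6.5016 = (55.917 + 587.25)/6.5016 = 98.924 mm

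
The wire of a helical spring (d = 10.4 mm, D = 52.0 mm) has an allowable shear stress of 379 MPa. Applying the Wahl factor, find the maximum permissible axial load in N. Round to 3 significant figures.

2460 N

C = D/d = 52.0/10.4 = 5.0000
K_W = (4C−1)/(4C−4) + 0.615/C = 19.000/16.000 + 0.1230 = 1.3105
τ_max = K·8FD/(πd³) → F_max = τ_allow·πd³/(8DK)
F_max = 379·π·10.4³/(8·52.0·1.3105) = 1.3393e+06/545.17 = 2456.7 N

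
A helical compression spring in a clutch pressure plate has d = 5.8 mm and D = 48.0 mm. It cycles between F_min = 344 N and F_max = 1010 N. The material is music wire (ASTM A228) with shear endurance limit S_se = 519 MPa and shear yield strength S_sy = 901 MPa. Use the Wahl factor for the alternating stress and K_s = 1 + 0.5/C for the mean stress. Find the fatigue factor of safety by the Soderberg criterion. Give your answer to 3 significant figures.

1.03

C = D/d = 48.0/5.8 = 8.2759; K_W = (4C−1)/(4C−4)+0.615/C = 1.1774; K_s = 1+0.5/C = 1.0604
F_a = (F_max−F_min)/2 = 333 N; F_m = (F_max+F_min)/2 = 677 N
τ_a = K_W·8F_aD/(πd³) = 1.1774 × 208.61 = 245.62 MPa
τ_m = K_s·8F_mD/(πd³) = 1.0604 × 424.12 = 449.74 MPa
Soderberg: 1/n_f = τ_a/S_se + τ_m/S_sy = 245.62/519 + 449.74/901 = 0.47326 + 0.49916 = 0.97241
n_f = 1/0.97241 = 1.028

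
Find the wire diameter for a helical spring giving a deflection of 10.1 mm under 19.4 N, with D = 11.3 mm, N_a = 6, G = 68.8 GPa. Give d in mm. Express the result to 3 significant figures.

1.18 mm

Required rate k = F/δ = 19.4/10.1 = 1.9208 N/mm
d = (8D³N_a·k / G)^(1/4) = (8·11.3³·6·1.9208 / (68.8×10³))^0.25
  = (1.9336)^0.25 = 1.1792 mm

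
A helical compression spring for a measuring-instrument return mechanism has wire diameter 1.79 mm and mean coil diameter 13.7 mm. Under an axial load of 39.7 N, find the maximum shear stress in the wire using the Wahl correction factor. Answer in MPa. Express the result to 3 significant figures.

288 MPa

Spring index C = D/d = 13.7/1.79 = 7.6536
K_W = (4C−1)/(4C−4) + 0.615/C = 29.615/26.615 + 0.0804 = 1.1931
τ₀ = 8FD/(πd³) = 8·39.7·13.7/(π·1.79³) = 4351.12/18.018 = 241.49 MPa
τ_max = K·τ₀ = 1.1931 × 241.49 = 288.11 MPa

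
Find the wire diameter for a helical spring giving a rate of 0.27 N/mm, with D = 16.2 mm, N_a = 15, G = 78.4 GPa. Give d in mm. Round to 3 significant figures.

d = (8D³N_a·k / G)^(1/4) = (8·16.2³·15·0.27 / (78.4×10³))^0.25
  = (1.757)^0.25 = 1.1513 mm

1.15 mm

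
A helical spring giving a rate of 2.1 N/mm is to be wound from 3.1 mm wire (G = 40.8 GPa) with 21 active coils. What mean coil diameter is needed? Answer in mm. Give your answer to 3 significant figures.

D = (Gd⁴/(8N_a·k))^(1/3) = (40.8×10³·3.1⁴/(8·21·2.1))^(1/3)
  = (10680.2)^(1/3) = 22.0221 mm

22.0 mm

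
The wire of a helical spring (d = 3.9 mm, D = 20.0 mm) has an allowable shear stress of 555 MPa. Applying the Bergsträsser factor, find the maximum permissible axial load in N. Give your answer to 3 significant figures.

C = D/d = 20.0/3.9 = 5.1282
K_B = (4C+2)/(4C−3) = 22.513/17.513 = 1.2855
τ_max = K·8FD/(πd³) → F_max = τ_allow·πd³/(8DK)
F_max = 555·π·3.9³/(8·20.0·1.2855) = 1.0343e+05/205.68 = 502.86 N

503 N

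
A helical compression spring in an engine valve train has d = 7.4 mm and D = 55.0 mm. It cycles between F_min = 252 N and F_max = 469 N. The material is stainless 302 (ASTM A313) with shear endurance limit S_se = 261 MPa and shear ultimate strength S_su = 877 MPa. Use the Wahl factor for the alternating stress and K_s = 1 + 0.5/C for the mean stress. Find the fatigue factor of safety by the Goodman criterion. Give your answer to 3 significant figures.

3.09

C = D/d = 55.0/7.4 = 7.4324; K_W = (4C−1)/(4C−4)+0.615/C = 1.1993; K_s = 1+0.5/C = 1.0673
F_a = (F_max−F_min)/2 = 108.5 N; F_m = (F_max+F_min)/2 = 360.5 N
τ_a = K_W·8F_aD/(πd³) = 1.1993 × 37.501 = 44.976 MPa
τ_m = K_s·8F_mD/(πd³) = 1.0673 × 124.6 = 132.98 MPa
Goodman: 1/n_f = τ_a/S_se + τ_m/S_su = 44.976/261 + 132.98/877 = 0.17232 + 0.15163 = 0.32395
n_f = 1/0.32395 = 3.087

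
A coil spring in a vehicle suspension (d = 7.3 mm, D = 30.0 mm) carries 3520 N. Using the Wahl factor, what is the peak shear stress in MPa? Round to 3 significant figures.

Spring index C = D/d = 30.0/7.3 = 4.1096
K_W = (4C−1)/(4C−4) + 0.615/C = 15.438/12.438 + 0.1496 = 1.3908
τ₀ = 8FD/(πd³) = 8·3520·30.0/(π·7.3³) = 844800/1222.1 = 691.25 MPa
τ_max = K·τ₀ = 1.3908 × 691.25 = 961.42 MPa

961 MPa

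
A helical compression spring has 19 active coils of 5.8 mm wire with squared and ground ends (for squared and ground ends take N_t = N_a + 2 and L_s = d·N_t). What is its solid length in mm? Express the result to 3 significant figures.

122 mm

squared and ground ends: N_t = N_a + 2 = 19 + 2 = 21
L_s = d·N_t = 5.8 × 21 = 121.8 mm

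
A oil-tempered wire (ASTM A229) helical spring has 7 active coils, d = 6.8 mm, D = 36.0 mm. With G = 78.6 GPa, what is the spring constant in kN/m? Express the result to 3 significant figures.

64.3 kN/m

k = Gd⁴/(8D³N_a) = (78.6×10³ × 6.8⁴) / (8 × 36.0³ × 7)
  = 1.68058e+08 / 2.61274e+06 = 64.322 N/mm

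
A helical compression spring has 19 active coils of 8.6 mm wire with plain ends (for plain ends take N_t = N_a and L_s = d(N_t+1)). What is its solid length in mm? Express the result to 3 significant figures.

plain ends: N_t = N_a = 19
L_s = d·(N_t+1) = 8.6 × 20 = 172 mm

172 mm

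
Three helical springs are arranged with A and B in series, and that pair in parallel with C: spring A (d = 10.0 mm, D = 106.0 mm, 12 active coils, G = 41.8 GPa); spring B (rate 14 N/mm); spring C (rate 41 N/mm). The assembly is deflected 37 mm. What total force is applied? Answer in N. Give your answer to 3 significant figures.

1620 N

k_A = Gd⁴/(8D³N_a) = (41.8×10³)(10.0⁴)/(8·106.0³·12) = 3.6558 N/mm
Springs A,B series: k_AB = 1/(1/3.6558+1/14) = 2.8989 N/mm; parallel with C: k_eq = 2.8989+41 = 43.899 N/mm
F = k_eq·δ = 43.899·37 = 1624.3 N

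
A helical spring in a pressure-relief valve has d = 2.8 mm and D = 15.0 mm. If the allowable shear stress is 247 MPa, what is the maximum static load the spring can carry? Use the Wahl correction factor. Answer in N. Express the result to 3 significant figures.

C = D/d = 15.0/2.8 = 5.3571
K_W = (4C−1)/(4C−4) + 0.615/C = 20.429/17.429 + 0.1148 = 1.2869
τ_max = K·8FD/(πd³) → F_max = τ_allow·πd³/(8DK)
F_max = 247·π·2.8³/(8·15.0·1.2869) = 17034/154.43 = 110.3 N

110 N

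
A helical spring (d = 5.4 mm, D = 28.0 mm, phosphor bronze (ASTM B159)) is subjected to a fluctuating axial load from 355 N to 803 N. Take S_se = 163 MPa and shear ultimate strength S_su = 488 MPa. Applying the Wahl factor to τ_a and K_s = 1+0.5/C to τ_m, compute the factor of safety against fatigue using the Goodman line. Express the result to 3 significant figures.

C = D/d = 28.0/5.4 = 5.1852; K_W = (4C−1)/(4C−4)+0.615/C = 1.2978; K_s = 1+0.5/C = 1.0964
F_a = (F_max−F_min)/2 = 224 N; F_m = (F_max+F_min)/2 = 579 N
τ_a = K_W·8F_aD/(πd³) = 1.2978 × 101.43 = 131.64 MPa
τ_m = K_s·8F_mD/(πd³) = 1.0964 × 262.18 = 287.46 MPa
Goodman: 1/n_f = τ_a/S_se + τ_m/S_su = 131.64/163 + 287.46/488 = 0.80759 + 0.58906 = 1.3966
n_f = 1/1.3966 = 0.716

0.716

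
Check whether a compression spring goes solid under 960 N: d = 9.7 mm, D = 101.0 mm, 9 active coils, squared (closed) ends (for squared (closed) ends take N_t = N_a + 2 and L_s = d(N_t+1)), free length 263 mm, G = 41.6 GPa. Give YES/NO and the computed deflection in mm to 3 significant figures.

YES, δ = 193 mm

k = Gd⁴/(8D³N_a) = (41.6×10³)(9.7⁴)/(8·101.0³·9) = 4.9646 N/mm
N_t = 11; L_s = 9.7·12 = 116.4 mm; δ_solid = L₀ − L_s = 263 − 116.4 = 146.6 mm
δ = F/k = 960/4.9646 = 193.37 mm
δ ≥ δ_solid → spring goes solid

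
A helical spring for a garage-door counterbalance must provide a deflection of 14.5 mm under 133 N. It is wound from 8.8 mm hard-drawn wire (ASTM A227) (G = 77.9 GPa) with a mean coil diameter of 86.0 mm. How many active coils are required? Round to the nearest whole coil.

10

Required rate k = F/δ = 133/14.5 = 9.1724 N/mm
N_a = Gd⁴/(8D³k) = (77.9×10³ × 8.8⁴)/(8 × 86.0³ × 9.1724)
    = 4.67163e+08 / 4.66734e+07 = 10.01 → 10 coils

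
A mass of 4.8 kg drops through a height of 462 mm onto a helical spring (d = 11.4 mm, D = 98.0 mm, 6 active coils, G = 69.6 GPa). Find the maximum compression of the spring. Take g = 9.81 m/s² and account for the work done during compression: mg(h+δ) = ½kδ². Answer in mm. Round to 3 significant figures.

42.7 mm

k = Gd⁴/(8D³N_a) = (69.6×10³)(11.4⁴)/(8·98.0³·6) = 26.02 N/mm
W = mg = 4.8 × 9.81 = 47.088 N
½kδ² − Wδ − Wh = 0 → δ = (W + √(W² + 2kWh))/k
δ = (47.088 + √(2217.3 + 1.13212e+06))/26.02 = (47.088 + 1065.1)/26.02 = 42.742 mm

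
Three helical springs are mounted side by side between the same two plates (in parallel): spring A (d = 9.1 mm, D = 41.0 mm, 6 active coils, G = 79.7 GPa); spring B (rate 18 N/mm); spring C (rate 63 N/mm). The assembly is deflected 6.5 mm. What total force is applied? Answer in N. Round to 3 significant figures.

1600 N

k_A = Gd⁴/(8D³N_a) = (79.7×10³)(9.1⁴)/(8·41.0³·6) = 165.21 N/mm
Parallel: k_eq = 165.21 + 18 + 63 = 246.21 N/mm
F = k_eq·δ = 246.21·6.5 = 1600.4 N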